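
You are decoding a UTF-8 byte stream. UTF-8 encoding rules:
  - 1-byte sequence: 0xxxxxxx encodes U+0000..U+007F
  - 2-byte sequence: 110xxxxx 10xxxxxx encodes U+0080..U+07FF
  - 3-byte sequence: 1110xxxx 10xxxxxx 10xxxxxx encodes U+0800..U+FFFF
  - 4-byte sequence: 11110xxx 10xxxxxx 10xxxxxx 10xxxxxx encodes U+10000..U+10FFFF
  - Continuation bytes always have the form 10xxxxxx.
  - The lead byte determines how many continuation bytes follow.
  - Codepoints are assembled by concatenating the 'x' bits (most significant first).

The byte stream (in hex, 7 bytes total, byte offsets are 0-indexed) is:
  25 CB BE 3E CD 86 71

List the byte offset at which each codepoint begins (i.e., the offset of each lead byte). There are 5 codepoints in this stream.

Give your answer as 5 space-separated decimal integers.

Byte[0]=25: 1-byte ASCII. cp=U+0025
Byte[1]=CB: 2-byte lead, need 1 cont bytes. acc=0xB
Byte[2]=BE: continuation. acc=(acc<<6)|0x3E=0x2FE
Completed: cp=U+02FE (starts at byte 1)
Byte[3]=3E: 1-byte ASCII. cp=U+003E
Byte[4]=CD: 2-byte lead, need 1 cont bytes. acc=0xD
Byte[5]=86: continuation. acc=(acc<<6)|0x06=0x346
Completed: cp=U+0346 (starts at byte 4)
Byte[6]=71: 1-byte ASCII. cp=U+0071

Answer: 0 1 3 4 6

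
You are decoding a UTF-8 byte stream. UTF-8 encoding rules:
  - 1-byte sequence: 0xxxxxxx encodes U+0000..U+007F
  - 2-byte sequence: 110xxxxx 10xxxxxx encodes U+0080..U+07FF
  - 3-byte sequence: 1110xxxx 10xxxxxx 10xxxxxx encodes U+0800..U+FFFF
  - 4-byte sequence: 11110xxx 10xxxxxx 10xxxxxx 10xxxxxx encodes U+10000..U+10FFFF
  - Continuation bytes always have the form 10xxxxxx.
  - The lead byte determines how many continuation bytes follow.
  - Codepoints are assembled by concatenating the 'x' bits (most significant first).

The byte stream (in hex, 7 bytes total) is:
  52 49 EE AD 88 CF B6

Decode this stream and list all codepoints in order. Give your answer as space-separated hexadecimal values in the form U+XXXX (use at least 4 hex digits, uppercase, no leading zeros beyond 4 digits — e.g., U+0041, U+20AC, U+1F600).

Byte[0]=52: 1-byte ASCII. cp=U+0052
Byte[1]=49: 1-byte ASCII. cp=U+0049
Byte[2]=EE: 3-byte lead, need 2 cont bytes. acc=0xE
Byte[3]=AD: continuation. acc=(acc<<6)|0x2D=0x3AD
Byte[4]=88: continuation. acc=(acc<<6)|0x08=0xEB48
Completed: cp=U+EB48 (starts at byte 2)
Byte[5]=CF: 2-byte lead, need 1 cont bytes. acc=0xF
Byte[6]=B6: continuation. acc=(acc<<6)|0x36=0x3F6
Completed: cp=U+03F6 (starts at byte 5)

Answer: U+0052 U+0049 U+EB48 U+03F6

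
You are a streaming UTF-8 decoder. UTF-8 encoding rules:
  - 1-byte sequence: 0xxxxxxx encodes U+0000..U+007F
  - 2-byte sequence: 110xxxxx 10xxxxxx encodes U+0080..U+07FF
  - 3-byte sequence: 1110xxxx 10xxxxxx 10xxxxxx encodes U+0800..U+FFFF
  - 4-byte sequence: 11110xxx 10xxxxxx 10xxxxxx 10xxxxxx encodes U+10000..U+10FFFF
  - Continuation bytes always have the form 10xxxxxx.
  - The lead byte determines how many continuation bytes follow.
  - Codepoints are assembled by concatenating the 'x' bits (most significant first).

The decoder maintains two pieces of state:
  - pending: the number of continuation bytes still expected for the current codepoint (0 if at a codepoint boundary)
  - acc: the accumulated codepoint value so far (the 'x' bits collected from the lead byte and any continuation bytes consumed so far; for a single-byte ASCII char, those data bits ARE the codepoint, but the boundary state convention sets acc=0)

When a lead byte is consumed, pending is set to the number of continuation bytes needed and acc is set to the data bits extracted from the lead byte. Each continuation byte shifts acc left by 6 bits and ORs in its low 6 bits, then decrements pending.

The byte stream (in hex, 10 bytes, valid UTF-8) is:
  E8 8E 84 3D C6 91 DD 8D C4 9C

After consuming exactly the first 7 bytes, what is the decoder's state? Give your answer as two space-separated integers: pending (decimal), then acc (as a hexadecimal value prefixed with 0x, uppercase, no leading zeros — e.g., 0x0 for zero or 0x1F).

Byte[0]=E8: 3-byte lead. pending=2, acc=0x8
Byte[1]=8E: continuation. acc=(acc<<6)|0x0E=0x20E, pending=1
Byte[2]=84: continuation. acc=(acc<<6)|0x04=0x8384, pending=0
Byte[3]=3D: 1-byte. pending=0, acc=0x0
Byte[4]=C6: 2-byte lead. pending=1, acc=0x6
Byte[5]=91: continuation. acc=(acc<<6)|0x11=0x191, pending=0
Byte[6]=DD: 2-byte lead. pending=1, acc=0x1D

Answer: 1 0x1D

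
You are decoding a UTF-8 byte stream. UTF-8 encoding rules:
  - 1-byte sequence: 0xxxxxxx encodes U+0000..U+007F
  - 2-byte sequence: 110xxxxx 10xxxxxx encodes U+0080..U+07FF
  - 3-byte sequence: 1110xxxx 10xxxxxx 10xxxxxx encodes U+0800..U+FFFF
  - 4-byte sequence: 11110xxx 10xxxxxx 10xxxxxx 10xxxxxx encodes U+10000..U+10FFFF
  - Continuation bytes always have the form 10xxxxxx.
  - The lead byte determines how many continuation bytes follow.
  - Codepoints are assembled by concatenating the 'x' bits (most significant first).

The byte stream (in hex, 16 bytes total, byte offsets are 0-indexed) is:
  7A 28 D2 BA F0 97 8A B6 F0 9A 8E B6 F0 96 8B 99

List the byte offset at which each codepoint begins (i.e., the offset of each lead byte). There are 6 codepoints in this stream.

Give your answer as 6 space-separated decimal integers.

Byte[0]=7A: 1-byte ASCII. cp=U+007A
Byte[1]=28: 1-byte ASCII. cp=U+0028
Byte[2]=D2: 2-byte lead, need 1 cont bytes. acc=0x12
Byte[3]=BA: continuation. acc=(acc<<6)|0x3A=0x4BA
Completed: cp=U+04BA (starts at byte 2)
Byte[4]=F0: 4-byte lead, need 3 cont bytes. acc=0x0
Byte[5]=97: continuation. acc=(acc<<6)|0x17=0x17
Byte[6]=8A: continuation. acc=(acc<<6)|0x0A=0x5CA
Byte[7]=B6: continuation. acc=(acc<<6)|0x36=0x172B6
Completed: cp=U+172B6 (starts at byte 4)
Byte[8]=F0: 4-byte lead, need 3 cont bytes. acc=0x0
Byte[9]=9A: continuation. acc=(acc<<6)|0x1A=0x1A
Byte[10]=8E: continuation. acc=(acc<<6)|0x0E=0x68E
Byte[11]=B6: continuation. acc=(acc<<6)|0x36=0x1A3B6
Completed: cp=U+1A3B6 (starts at byte 8)
Byte[12]=F0: 4-byte lead, need 3 cont bytes. acc=0x0
Byte[13]=96: continuation. acc=(acc<<6)|0x16=0x16
Byte[14]=8B: continuation. acc=(acc<<6)|0x0B=0x58B
Byte[15]=99: continuation. acc=(acc<<6)|0x19=0x162D9
Completed: cp=U+162D9 (starts at byte 12)

Answer: 0 1 2 4 8 12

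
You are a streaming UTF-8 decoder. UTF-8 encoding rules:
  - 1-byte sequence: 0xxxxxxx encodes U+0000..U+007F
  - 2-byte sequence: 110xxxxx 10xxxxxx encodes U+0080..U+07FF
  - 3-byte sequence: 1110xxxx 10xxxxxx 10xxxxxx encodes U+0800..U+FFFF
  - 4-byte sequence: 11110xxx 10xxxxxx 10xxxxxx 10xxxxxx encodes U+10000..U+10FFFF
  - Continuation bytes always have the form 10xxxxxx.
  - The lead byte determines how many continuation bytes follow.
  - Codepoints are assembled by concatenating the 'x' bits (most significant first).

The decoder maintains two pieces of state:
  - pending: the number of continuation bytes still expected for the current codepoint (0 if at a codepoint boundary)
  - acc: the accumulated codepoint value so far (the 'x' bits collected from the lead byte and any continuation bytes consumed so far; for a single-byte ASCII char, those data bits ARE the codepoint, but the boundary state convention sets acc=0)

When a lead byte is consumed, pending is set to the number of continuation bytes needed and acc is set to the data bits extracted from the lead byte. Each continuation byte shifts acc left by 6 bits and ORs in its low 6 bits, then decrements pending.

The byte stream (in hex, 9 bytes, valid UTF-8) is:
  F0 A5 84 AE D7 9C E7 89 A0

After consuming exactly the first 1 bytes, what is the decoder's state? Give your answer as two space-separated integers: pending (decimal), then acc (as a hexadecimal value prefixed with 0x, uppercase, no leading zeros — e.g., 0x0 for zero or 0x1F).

Answer: 3 0x0

Derivation:
Byte[0]=F0: 4-byte lead. pending=3, acc=0x0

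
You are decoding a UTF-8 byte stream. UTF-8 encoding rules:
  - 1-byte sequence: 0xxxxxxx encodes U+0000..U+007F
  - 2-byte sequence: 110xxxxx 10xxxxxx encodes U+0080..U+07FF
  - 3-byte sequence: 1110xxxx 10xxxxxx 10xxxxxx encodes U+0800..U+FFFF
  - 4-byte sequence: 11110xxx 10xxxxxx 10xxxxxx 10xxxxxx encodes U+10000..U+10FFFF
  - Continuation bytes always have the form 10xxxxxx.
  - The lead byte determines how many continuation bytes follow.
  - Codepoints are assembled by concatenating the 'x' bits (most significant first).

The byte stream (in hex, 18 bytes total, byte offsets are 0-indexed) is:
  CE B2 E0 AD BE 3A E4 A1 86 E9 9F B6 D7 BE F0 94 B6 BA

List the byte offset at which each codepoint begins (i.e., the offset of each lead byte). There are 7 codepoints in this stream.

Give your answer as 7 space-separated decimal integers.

Byte[0]=CE: 2-byte lead, need 1 cont bytes. acc=0xE
Byte[1]=B2: continuation. acc=(acc<<6)|0x32=0x3B2
Completed: cp=U+03B2 (starts at byte 0)
Byte[2]=E0: 3-byte lead, need 2 cont bytes. acc=0x0
Byte[3]=AD: continuation. acc=(acc<<6)|0x2D=0x2D
Byte[4]=BE: continuation. acc=(acc<<6)|0x3E=0xB7E
Completed: cp=U+0B7E (starts at byte 2)
Byte[5]=3A: 1-byte ASCII. cp=U+003A
Byte[6]=E4: 3-byte lead, need 2 cont bytes. acc=0x4
Byte[7]=A1: continuation. acc=(acc<<6)|0x21=0x121
Byte[8]=86: continuation. acc=(acc<<6)|0x06=0x4846
Completed: cp=U+4846 (starts at byte 6)
Byte[9]=E9: 3-byte lead, need 2 cont bytes. acc=0x9
Byte[10]=9F: continuation. acc=(acc<<6)|0x1F=0x25F
Byte[11]=B6: continuation. acc=(acc<<6)|0x36=0x97F6
Completed: cp=U+97F6 (starts at byte 9)
Byte[12]=D7: 2-byte lead, need 1 cont bytes. acc=0x17
Byte[13]=BE: continuation. acc=(acc<<6)|0x3E=0x5FE
Completed: cp=U+05FE (starts at byte 12)
Byte[14]=F0: 4-byte lead, need 3 cont bytes. acc=0x0
Byte[15]=94: continuation. acc=(acc<<6)|0x14=0x14
Byte[16]=B6: continuation. acc=(acc<<6)|0x36=0x536
Byte[17]=BA: continuation. acc=(acc<<6)|0x3A=0x14DBA
Completed: cp=U+14DBA (starts at byte 14)

Answer: 0 2 5 6 9 12 14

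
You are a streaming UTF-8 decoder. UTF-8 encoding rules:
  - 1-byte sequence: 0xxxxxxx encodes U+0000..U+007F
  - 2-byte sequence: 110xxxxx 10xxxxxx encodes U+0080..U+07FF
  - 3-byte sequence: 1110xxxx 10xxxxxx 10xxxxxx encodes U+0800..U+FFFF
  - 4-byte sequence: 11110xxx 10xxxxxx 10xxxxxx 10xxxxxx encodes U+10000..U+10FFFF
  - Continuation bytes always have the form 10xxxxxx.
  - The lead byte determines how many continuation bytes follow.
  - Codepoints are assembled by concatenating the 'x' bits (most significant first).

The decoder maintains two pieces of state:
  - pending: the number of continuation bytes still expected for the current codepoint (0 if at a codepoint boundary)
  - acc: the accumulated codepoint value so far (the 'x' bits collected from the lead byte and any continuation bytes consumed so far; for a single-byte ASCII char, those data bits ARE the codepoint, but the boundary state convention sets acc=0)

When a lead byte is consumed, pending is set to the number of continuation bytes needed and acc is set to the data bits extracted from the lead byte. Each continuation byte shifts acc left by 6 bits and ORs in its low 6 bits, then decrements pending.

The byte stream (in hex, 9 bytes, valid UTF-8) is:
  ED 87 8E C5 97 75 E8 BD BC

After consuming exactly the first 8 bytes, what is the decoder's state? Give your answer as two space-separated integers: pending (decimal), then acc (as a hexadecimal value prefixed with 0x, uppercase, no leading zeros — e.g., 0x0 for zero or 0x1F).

Answer: 1 0x23D

Derivation:
Byte[0]=ED: 3-byte lead. pending=2, acc=0xD
Byte[1]=87: continuation. acc=(acc<<6)|0x07=0x347, pending=1
Byte[2]=8E: continuation. acc=(acc<<6)|0x0E=0xD1CE, pending=0
Byte[3]=C5: 2-byte lead. pending=1, acc=0x5
Byte[4]=97: continuation. acc=(acc<<6)|0x17=0x157, pending=0
Byte[5]=75: 1-byte. pending=0, acc=0x0
Byte[6]=E8: 3-byte lead. pending=2, acc=0x8
Byte[7]=BD: continuation. acc=(acc<<6)|0x3D=0x23D, pending=1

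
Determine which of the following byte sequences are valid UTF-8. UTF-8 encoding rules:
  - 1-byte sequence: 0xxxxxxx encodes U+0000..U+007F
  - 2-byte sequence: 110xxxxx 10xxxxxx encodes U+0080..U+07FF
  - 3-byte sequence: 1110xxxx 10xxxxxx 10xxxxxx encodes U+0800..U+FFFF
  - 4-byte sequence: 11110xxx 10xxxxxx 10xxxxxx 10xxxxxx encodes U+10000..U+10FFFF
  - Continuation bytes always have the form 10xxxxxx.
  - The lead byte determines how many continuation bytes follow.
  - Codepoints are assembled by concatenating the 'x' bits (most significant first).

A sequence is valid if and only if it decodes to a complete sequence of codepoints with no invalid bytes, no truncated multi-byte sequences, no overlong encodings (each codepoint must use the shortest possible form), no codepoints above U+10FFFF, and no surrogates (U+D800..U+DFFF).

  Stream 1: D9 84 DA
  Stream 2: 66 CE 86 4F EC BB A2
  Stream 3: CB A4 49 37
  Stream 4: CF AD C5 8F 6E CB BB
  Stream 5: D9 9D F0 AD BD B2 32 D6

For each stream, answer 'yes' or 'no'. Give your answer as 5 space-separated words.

Answer: no yes yes yes no

Derivation:
Stream 1: error at byte offset 3. INVALID
Stream 2: decodes cleanly. VALID
Stream 3: decodes cleanly. VALID
Stream 4: decodes cleanly. VALID
Stream 5: error at byte offset 8. INVALID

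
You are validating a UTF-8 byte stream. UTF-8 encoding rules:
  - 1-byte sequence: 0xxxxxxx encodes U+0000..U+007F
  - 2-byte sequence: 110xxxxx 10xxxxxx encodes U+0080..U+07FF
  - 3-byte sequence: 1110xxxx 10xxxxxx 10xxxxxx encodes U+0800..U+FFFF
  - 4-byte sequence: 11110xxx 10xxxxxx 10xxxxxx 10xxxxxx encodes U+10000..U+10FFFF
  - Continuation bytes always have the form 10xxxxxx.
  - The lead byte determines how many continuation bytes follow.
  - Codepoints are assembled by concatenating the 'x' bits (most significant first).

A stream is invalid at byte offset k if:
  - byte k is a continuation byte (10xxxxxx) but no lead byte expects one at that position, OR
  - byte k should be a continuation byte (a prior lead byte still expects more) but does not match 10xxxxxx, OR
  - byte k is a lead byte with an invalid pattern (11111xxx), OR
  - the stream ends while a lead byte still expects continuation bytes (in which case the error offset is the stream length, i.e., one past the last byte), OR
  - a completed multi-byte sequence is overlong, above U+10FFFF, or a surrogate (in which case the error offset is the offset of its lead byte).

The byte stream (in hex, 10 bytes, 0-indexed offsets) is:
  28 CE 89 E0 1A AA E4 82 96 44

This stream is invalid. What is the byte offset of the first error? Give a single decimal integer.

Answer: 4

Derivation:
Byte[0]=28: 1-byte ASCII. cp=U+0028
Byte[1]=CE: 2-byte lead, need 1 cont bytes. acc=0xE
Byte[2]=89: continuation. acc=(acc<<6)|0x09=0x389
Completed: cp=U+0389 (starts at byte 1)
Byte[3]=E0: 3-byte lead, need 2 cont bytes. acc=0x0
Byte[4]=1A: expected 10xxxxxx continuation. INVALID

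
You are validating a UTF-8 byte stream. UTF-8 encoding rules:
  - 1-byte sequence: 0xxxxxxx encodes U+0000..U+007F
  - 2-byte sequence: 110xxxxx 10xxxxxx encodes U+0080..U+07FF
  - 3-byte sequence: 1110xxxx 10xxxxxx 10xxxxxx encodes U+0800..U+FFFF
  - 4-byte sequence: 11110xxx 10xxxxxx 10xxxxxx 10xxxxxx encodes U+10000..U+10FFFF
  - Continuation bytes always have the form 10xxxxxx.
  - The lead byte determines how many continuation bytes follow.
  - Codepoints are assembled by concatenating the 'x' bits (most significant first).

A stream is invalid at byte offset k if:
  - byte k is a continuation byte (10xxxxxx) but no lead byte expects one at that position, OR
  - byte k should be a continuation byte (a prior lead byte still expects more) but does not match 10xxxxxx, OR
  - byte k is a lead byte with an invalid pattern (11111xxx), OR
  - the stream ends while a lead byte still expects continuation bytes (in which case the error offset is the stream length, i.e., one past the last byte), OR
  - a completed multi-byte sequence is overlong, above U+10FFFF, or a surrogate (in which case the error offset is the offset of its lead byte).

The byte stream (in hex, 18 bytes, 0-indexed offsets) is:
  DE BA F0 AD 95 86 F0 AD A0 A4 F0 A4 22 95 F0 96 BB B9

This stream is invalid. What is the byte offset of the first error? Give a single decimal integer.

Byte[0]=DE: 2-byte lead, need 1 cont bytes. acc=0x1E
Byte[1]=BA: continuation. acc=(acc<<6)|0x3A=0x7BA
Completed: cp=U+07BA (starts at byte 0)
Byte[2]=F0: 4-byte lead, need 3 cont bytes. acc=0x0
Byte[3]=AD: continuation. acc=(acc<<6)|0x2D=0x2D
Byte[4]=95: continuation. acc=(acc<<6)|0x15=0xB55
Byte[5]=86: continuation. acc=(acc<<6)|0x06=0x2D546
Completed: cp=U+2D546 (starts at byte 2)
Byte[6]=F0: 4-byte lead, need 3 cont bytes. acc=0x0
Byte[7]=AD: continuation. acc=(acc<<6)|0x2D=0x2D
Byte[8]=A0: continuation. acc=(acc<<6)|0x20=0xB60
Byte[9]=A4: continuation. acc=(acc<<6)|0x24=0x2D824
Completed: cp=U+2D824 (starts at byte 6)
Byte[10]=F0: 4-byte lead, need 3 cont bytes. acc=0x0
Byte[11]=A4: continuation. acc=(acc<<6)|0x24=0x24
Byte[12]=22: expected 10xxxxxx continuation. INVALID

Answer: 12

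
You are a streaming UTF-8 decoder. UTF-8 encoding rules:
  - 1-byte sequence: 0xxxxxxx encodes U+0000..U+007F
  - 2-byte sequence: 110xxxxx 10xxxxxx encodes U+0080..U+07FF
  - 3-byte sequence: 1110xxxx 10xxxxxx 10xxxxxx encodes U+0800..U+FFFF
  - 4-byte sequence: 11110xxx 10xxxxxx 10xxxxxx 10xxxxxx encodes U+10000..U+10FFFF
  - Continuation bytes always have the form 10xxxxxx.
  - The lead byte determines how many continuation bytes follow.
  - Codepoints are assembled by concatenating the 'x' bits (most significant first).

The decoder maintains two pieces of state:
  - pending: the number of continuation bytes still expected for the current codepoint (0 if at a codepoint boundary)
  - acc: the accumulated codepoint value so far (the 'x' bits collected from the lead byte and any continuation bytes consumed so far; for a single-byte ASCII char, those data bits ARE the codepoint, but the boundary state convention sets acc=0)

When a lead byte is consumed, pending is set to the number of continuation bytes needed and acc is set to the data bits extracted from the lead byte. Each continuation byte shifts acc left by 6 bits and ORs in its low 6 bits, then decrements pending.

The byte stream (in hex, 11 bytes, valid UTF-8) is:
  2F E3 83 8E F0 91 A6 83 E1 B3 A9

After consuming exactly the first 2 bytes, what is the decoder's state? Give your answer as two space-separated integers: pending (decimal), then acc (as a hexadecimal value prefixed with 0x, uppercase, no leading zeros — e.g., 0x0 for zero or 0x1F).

Answer: 2 0x3

Derivation:
Byte[0]=2F: 1-byte. pending=0, acc=0x0
Byte[1]=E3: 3-byte lead. pending=2, acc=0x3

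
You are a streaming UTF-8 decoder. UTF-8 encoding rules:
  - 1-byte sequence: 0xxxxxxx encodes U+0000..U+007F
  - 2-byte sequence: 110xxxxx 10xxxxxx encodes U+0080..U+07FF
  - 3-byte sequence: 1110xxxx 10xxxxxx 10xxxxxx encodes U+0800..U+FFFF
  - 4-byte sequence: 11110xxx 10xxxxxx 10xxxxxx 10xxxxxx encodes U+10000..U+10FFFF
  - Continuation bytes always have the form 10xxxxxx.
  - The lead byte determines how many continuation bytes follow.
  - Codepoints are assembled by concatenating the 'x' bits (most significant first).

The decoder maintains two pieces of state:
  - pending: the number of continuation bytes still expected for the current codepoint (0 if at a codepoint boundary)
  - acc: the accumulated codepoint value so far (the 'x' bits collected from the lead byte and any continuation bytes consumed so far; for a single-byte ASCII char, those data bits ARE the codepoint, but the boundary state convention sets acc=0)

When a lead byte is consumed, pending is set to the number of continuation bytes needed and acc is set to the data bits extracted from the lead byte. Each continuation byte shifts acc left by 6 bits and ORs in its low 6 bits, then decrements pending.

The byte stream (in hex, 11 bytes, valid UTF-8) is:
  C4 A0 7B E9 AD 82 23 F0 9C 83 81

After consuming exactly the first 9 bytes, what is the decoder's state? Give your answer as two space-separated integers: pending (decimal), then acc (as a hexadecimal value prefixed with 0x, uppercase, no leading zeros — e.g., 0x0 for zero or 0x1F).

Answer: 2 0x1C

Derivation:
Byte[0]=C4: 2-byte lead. pending=1, acc=0x4
Byte[1]=A0: continuation. acc=(acc<<6)|0x20=0x120, pending=0
Byte[2]=7B: 1-byte. pending=0, acc=0x0
Byte[3]=E9: 3-byte lead. pending=2, acc=0x9
Byte[4]=AD: continuation. acc=(acc<<6)|0x2D=0x26D, pending=1
Byte[5]=82: continuation. acc=(acc<<6)|0x02=0x9B42, pending=0
Byte[6]=23: 1-byte. pending=0, acc=0x0
Byte[7]=F0: 4-byte lead. pending=3, acc=0x0
Byte[8]=9C: continuation. acc=(acc<<6)|0x1C=0x1C, pending=2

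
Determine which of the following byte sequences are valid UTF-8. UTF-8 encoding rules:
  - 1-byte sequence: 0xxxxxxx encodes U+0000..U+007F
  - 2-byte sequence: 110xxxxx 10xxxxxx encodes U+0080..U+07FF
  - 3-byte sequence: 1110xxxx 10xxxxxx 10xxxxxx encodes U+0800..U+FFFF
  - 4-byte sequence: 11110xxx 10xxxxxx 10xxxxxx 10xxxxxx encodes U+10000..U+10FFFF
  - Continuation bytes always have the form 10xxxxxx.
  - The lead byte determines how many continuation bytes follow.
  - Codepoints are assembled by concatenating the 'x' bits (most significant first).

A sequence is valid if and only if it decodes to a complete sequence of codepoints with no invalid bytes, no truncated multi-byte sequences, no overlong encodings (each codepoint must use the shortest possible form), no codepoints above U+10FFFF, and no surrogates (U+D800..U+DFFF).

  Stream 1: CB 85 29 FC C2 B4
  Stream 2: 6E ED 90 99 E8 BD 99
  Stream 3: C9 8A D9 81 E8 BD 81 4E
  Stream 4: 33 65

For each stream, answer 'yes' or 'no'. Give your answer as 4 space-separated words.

Answer: no yes yes yes

Derivation:
Stream 1: error at byte offset 3. INVALID
Stream 2: decodes cleanly. VALID
Stream 3: decodes cleanly. VALID
Stream 4: decodes cleanly. VALID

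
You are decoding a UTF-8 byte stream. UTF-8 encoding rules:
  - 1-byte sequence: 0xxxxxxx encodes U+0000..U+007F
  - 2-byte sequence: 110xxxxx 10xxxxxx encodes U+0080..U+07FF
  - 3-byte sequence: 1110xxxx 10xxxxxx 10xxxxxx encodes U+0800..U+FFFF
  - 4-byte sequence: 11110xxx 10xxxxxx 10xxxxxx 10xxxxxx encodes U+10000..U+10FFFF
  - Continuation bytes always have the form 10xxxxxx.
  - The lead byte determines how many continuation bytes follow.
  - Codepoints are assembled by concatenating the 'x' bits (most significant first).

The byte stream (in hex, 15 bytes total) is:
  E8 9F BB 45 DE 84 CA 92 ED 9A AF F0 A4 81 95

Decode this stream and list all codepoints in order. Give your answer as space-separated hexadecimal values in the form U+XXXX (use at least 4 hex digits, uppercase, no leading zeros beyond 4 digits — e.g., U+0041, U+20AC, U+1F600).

Byte[0]=E8: 3-byte lead, need 2 cont bytes. acc=0x8
Byte[1]=9F: continuation. acc=(acc<<6)|0x1F=0x21F
Byte[2]=BB: continuation. acc=(acc<<6)|0x3B=0x87FB
Completed: cp=U+87FB (starts at byte 0)
Byte[3]=45: 1-byte ASCII. cp=U+0045
Byte[4]=DE: 2-byte lead, need 1 cont bytes. acc=0x1E
Byte[5]=84: continuation. acc=(acc<<6)|0x04=0x784
Completed: cp=U+0784 (starts at byte 4)
Byte[6]=CA: 2-byte lead, need 1 cont bytes. acc=0xA
Byte[7]=92: continuation. acc=(acc<<6)|0x12=0x292
Completed: cp=U+0292 (starts at byte 6)
Byte[8]=ED: 3-byte lead, need 2 cont bytes. acc=0xD
Byte[9]=9A: continuation. acc=(acc<<6)|0x1A=0x35A
Byte[10]=AF: continuation. acc=(acc<<6)|0x2F=0xD6AF
Completed: cp=U+D6AF (starts at byte 8)
Byte[11]=F0: 4-byte lead, need 3 cont bytes. acc=0x0
Byte[12]=A4: continuation. acc=(acc<<6)|0x24=0x24
Byte[13]=81: continuation. acc=(acc<<6)|0x01=0x901
Byte[14]=95: continuation. acc=(acc<<6)|0x15=0x24055
Completed: cp=U+24055 (starts at byte 11)

Answer: U+87FB U+0045 U+0784 U+0292 U+D6AF U+24055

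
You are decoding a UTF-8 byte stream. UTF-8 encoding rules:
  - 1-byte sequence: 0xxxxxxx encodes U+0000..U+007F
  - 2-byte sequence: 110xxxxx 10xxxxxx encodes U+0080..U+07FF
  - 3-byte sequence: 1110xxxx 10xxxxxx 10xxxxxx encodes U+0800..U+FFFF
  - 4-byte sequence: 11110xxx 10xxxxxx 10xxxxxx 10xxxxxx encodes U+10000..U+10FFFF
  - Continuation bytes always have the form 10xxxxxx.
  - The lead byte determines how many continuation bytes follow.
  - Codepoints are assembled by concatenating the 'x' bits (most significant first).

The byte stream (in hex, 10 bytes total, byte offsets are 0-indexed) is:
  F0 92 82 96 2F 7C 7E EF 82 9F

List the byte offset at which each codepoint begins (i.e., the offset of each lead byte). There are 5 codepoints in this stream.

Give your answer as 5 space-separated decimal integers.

Answer: 0 4 5 6 7

Derivation:
Byte[0]=F0: 4-byte lead, need 3 cont bytes. acc=0x0
Byte[1]=92: continuation. acc=(acc<<6)|0x12=0x12
Byte[2]=82: continuation. acc=(acc<<6)|0x02=0x482
Byte[3]=96: continuation. acc=(acc<<6)|0x16=0x12096
Completed: cp=U+12096 (starts at byte 0)
Byte[4]=2F: 1-byte ASCII. cp=U+002F
Byte[5]=7C: 1-byte ASCII. cp=U+007C
Byte[6]=7E: 1-byte ASCII. cp=U+007E
Byte[7]=EF: 3-byte lead, need 2 cont bytes. acc=0xF
Byte[8]=82: continuation. acc=(acc<<6)|0x02=0x3C2
Byte[9]=9F: continuation. acc=(acc<<6)|0x1F=0xF09F
Completed: cp=U+F09F (starts at byte 7)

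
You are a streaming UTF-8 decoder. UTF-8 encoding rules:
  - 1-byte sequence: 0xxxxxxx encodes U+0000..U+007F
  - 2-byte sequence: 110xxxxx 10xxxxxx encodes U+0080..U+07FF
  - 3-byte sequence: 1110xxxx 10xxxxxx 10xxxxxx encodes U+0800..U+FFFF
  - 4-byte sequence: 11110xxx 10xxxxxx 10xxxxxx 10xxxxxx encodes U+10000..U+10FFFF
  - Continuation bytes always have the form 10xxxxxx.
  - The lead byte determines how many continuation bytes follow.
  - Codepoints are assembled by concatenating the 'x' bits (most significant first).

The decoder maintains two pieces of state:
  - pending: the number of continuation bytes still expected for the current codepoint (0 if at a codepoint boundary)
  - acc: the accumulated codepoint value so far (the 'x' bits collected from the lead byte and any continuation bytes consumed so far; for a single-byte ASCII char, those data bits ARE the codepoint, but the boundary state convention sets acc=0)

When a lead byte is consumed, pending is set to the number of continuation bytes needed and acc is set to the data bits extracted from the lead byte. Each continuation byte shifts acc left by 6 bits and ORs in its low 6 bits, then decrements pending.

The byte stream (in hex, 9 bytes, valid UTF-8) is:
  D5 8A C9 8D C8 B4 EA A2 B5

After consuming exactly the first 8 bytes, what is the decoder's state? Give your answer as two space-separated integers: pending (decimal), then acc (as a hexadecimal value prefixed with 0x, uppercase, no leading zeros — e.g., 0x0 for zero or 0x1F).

Answer: 1 0x2A2

Derivation:
Byte[0]=D5: 2-byte lead. pending=1, acc=0x15
Byte[1]=8A: continuation. acc=(acc<<6)|0x0A=0x54A, pending=0
Byte[2]=C9: 2-byte lead. pending=1, acc=0x9
Byte[3]=8D: continuation. acc=(acc<<6)|0x0D=0x24D, pending=0
Byte[4]=C8: 2-byte lead. pending=1, acc=0x8
Byte[5]=B4: continuation. acc=(acc<<6)|0x34=0x234, pending=0
Byte[6]=EA: 3-byte lead. pending=2, acc=0xA
Byte[7]=A2: continuation. acc=(acc<<6)|0x22=0x2A2, pending=1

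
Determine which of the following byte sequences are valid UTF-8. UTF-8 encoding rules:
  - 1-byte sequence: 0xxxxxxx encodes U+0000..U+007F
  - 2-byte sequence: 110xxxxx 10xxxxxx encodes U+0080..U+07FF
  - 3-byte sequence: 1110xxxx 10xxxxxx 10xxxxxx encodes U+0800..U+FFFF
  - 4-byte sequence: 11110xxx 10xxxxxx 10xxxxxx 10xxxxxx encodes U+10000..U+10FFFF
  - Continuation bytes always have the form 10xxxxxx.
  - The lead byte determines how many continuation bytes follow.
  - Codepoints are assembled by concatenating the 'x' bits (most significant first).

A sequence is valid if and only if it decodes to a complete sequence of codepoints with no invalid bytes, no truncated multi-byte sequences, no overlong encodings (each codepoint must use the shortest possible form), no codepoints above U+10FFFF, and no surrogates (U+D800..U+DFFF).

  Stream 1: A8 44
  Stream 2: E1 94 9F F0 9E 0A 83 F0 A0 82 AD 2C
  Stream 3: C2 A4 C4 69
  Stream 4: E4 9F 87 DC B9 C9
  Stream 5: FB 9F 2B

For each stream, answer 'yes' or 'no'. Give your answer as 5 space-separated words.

Stream 1: error at byte offset 0. INVALID
Stream 2: error at byte offset 5. INVALID
Stream 3: error at byte offset 3. INVALID
Stream 4: error at byte offset 6. INVALID
Stream 5: error at byte offset 0. INVALID

Answer: no no no no no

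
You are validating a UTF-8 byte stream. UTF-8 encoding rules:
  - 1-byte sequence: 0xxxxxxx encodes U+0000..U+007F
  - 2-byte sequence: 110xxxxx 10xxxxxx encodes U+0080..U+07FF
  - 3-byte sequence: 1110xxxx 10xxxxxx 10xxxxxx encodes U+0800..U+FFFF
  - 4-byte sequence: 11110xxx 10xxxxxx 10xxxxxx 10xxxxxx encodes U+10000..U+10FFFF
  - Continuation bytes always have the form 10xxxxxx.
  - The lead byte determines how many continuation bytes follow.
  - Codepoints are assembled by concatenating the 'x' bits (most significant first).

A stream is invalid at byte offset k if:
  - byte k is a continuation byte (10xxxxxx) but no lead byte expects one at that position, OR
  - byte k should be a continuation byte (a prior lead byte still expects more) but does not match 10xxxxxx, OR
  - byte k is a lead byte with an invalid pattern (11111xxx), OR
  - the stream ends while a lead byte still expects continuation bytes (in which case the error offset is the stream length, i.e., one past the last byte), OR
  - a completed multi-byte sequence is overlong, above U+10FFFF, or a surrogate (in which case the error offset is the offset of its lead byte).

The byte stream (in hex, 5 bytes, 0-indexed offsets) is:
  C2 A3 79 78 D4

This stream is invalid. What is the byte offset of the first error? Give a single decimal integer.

Byte[0]=C2: 2-byte lead, need 1 cont bytes. acc=0x2
Byte[1]=A3: continuation. acc=(acc<<6)|0x23=0xA3
Completed: cp=U+00A3 (starts at byte 0)
Byte[2]=79: 1-byte ASCII. cp=U+0079
Byte[3]=78: 1-byte ASCII. cp=U+0078
Byte[4]=D4: 2-byte lead, need 1 cont bytes. acc=0x14
Byte[5]: stream ended, expected continuation. INVALID

Answer: 5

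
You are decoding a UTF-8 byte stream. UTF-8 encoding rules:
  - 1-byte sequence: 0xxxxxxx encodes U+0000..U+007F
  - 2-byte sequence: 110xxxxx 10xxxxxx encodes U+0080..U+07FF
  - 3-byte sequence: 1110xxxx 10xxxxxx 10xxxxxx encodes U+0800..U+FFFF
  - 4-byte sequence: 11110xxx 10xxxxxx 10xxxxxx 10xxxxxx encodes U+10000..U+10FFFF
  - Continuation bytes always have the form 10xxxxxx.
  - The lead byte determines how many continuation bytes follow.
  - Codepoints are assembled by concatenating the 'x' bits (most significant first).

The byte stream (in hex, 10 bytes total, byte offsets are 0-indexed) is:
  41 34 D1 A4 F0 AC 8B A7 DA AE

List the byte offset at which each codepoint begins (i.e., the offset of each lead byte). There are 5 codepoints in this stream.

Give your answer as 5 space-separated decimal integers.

Byte[0]=41: 1-byte ASCII. cp=U+0041
Byte[1]=34: 1-byte ASCII. cp=U+0034
Byte[2]=D1: 2-byte lead, need 1 cont bytes. acc=0x11
Byte[3]=A4: continuation. acc=(acc<<6)|0x24=0x464
Completed: cp=U+0464 (starts at byte 2)
Byte[4]=F0: 4-byte lead, need 3 cont bytes. acc=0x0
Byte[5]=AC: continuation. acc=(acc<<6)|0x2C=0x2C
Byte[6]=8B: continuation. acc=(acc<<6)|0x0B=0xB0B
Byte[7]=A7: continuation. acc=(acc<<6)|0x27=0x2C2E7
Completed: cp=U+2C2E7 (starts at byte 4)
Byte[8]=DA: 2-byte lead, need 1 cont bytes. acc=0x1A
Byte[9]=AE: continuation. acc=(acc<<6)|0x2E=0x6AE
Completed: cp=U+06AE (starts at byte 8)

Answer: 0 1 2 4 8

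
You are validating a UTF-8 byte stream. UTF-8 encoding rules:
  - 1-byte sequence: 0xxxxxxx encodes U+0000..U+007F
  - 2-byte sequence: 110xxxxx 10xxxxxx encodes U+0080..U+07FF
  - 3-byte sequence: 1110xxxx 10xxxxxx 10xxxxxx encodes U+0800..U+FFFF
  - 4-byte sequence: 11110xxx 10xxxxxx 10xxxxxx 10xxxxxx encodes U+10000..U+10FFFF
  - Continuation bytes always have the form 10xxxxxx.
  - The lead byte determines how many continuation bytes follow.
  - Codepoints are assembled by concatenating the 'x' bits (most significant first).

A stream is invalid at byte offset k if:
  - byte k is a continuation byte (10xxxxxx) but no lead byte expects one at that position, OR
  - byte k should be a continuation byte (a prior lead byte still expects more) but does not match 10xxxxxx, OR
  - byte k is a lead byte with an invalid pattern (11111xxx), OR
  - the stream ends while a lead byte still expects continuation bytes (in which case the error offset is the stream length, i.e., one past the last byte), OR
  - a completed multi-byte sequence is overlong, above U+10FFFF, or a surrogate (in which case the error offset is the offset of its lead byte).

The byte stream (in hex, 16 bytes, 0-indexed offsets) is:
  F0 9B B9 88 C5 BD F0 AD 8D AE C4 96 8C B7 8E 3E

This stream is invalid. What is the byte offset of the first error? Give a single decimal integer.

Byte[0]=F0: 4-byte lead, need 3 cont bytes. acc=0x0
Byte[1]=9B: continuation. acc=(acc<<6)|0x1B=0x1B
Byte[2]=B9: continuation. acc=(acc<<6)|0x39=0x6F9
Byte[3]=88: continuation. acc=(acc<<6)|0x08=0x1BE48
Completed: cp=U+1BE48 (starts at byte 0)
Byte[4]=C5: 2-byte lead, need 1 cont bytes. acc=0x5
Byte[5]=BD: continuation. acc=(acc<<6)|0x3D=0x17D
Completed: cp=U+017D (starts at byte 4)
Byte[6]=F0: 4-byte lead, need 3 cont bytes. acc=0x0
Byte[7]=AD: continuation. acc=(acc<<6)|0x2D=0x2D
Byte[8]=8D: continuation. acc=(acc<<6)|0x0D=0xB4D
Byte[9]=AE: continuation. acc=(acc<<6)|0x2E=0x2D36E
Completed: cp=U+2D36E (starts at byte 6)
Byte[10]=C4: 2-byte lead, need 1 cont bytes. acc=0x4
Byte[11]=96: continuation. acc=(acc<<6)|0x16=0x116
Completed: cp=U+0116 (starts at byte 10)
Byte[12]=8C: INVALID lead byte (not 0xxx/110x/1110/11110)

Answer: 12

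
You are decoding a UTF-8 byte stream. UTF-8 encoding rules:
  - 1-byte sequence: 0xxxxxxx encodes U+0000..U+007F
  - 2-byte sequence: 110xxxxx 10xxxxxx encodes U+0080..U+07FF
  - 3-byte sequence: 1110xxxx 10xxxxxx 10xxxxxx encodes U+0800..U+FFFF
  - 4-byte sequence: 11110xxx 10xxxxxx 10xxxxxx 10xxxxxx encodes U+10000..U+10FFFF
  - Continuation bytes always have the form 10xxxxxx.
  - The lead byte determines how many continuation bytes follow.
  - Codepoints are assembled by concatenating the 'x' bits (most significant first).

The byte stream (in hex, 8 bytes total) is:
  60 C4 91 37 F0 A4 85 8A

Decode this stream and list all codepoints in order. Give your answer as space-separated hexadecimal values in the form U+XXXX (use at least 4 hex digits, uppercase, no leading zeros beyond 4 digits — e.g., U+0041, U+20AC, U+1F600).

Answer: U+0060 U+0111 U+0037 U+2414A

Derivation:
Byte[0]=60: 1-byte ASCII. cp=U+0060
Byte[1]=C4: 2-byte lead, need 1 cont bytes. acc=0x4
Byte[2]=91: continuation. acc=(acc<<6)|0x11=0x111
Completed: cp=U+0111 (starts at byte 1)
Byte[3]=37: 1-byte ASCII. cp=U+0037
Byte[4]=F0: 4-byte lead, need 3 cont bytes. acc=0x0
Byte[5]=A4: continuation. acc=(acc<<6)|0x24=0x24
Byte[6]=85: continuation. acc=(acc<<6)|0x05=0x905
Byte[7]=8A: continuation. acc=(acc<<6)|0x0A=0x2414A
Completed: cp=U+2414A (starts at byte 4)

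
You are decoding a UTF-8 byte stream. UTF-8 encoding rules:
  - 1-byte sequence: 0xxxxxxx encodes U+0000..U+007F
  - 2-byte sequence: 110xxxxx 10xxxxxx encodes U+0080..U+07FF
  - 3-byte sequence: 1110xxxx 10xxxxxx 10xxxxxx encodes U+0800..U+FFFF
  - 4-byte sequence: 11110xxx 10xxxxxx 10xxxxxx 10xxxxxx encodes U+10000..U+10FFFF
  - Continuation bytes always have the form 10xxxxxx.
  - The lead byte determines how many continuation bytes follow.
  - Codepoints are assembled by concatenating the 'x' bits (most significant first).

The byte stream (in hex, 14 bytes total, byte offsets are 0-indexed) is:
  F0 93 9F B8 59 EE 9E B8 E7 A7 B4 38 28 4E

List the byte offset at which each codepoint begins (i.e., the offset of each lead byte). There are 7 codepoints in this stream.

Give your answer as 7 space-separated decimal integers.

Byte[0]=F0: 4-byte lead, need 3 cont bytes. acc=0x0
Byte[1]=93: continuation. acc=(acc<<6)|0x13=0x13
Byte[2]=9F: continuation. acc=(acc<<6)|0x1F=0x4DF
Byte[3]=B8: continuation. acc=(acc<<6)|0x38=0x137F8
Completed: cp=U+137F8 (starts at byte 0)
Byte[4]=59: 1-byte ASCII. cp=U+0059
Byte[5]=EE: 3-byte lead, need 2 cont bytes. acc=0xE
Byte[6]=9E: continuation. acc=(acc<<6)|0x1E=0x39E
Byte[7]=B8: continuation. acc=(acc<<6)|0x38=0xE7B8
Completed: cp=U+E7B8 (starts at byte 5)
Byte[8]=E7: 3-byte lead, need 2 cont bytes. acc=0x7
Byte[9]=A7: continuation. acc=(acc<<6)|0x27=0x1E7
Byte[10]=B4: continuation. acc=(acc<<6)|0x34=0x79F4
Completed: cp=U+79F4 (starts at byte 8)
Byte[11]=38: 1-byte ASCII. cp=U+0038
Byte[12]=28: 1-byte ASCII. cp=U+0028
Byte[13]=4E: 1-byte ASCII. cp=U+004E

Answer: 0 4 5 8 11 12 13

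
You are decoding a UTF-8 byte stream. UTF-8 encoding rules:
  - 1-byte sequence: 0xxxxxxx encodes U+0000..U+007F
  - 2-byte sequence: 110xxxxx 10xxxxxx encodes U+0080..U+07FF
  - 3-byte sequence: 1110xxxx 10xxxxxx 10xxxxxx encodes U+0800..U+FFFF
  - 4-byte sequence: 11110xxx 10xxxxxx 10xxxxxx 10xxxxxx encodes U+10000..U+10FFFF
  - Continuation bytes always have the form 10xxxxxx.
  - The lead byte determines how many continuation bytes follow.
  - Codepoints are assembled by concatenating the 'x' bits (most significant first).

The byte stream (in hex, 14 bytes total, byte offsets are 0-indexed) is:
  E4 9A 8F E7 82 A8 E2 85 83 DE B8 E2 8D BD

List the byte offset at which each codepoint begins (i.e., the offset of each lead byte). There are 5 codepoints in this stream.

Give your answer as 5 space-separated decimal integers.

Byte[0]=E4: 3-byte lead, need 2 cont bytes. acc=0x4
Byte[1]=9A: continuation. acc=(acc<<6)|0x1A=0x11A
Byte[2]=8F: continuation. acc=(acc<<6)|0x0F=0x468F
Completed: cp=U+468F (starts at byte 0)
Byte[3]=E7: 3-byte lead, need 2 cont bytes. acc=0x7
Byte[4]=82: continuation. acc=(acc<<6)|0x02=0x1C2
Byte[5]=A8: continuation. acc=(acc<<6)|0x28=0x70A8
Completed: cp=U+70A8 (starts at byte 3)
Byte[6]=E2: 3-byte lead, need 2 cont bytes. acc=0x2
Byte[7]=85: continuation. acc=(acc<<6)|0x05=0x85
Byte[8]=83: continuation. acc=(acc<<6)|0x03=0x2143
Completed: cp=U+2143 (starts at byte 6)
Byte[9]=DE: 2-byte lead, need 1 cont bytes. acc=0x1E
Byte[10]=B8: continuation. acc=(acc<<6)|0x38=0x7B8
Completed: cp=U+07B8 (starts at byte 9)
Byte[11]=E2: 3-byte lead, need 2 cont bytes. acc=0x2
Byte[12]=8D: continuation. acc=(acc<<6)|0x0D=0x8D
Byte[13]=BD: continuation. acc=(acc<<6)|0x3D=0x237D
Completed: cp=U+237D (starts at byte 11)

Answer: 0 3 6 9 11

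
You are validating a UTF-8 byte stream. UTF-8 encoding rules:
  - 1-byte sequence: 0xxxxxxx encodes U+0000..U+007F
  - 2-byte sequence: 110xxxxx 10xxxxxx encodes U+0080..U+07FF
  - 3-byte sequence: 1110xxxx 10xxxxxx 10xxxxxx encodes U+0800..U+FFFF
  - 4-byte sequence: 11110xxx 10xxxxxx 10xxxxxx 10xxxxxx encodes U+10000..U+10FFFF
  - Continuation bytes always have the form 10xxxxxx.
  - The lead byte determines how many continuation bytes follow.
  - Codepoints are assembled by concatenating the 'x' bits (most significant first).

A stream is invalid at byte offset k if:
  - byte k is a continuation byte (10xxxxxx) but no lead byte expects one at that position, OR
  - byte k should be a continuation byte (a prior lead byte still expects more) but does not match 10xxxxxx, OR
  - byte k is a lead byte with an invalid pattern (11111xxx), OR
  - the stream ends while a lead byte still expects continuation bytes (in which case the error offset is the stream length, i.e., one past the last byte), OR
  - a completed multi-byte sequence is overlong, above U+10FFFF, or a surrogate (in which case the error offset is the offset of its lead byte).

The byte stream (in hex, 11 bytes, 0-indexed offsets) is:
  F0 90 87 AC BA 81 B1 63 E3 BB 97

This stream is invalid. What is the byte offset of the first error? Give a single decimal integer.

Answer: 4

Derivation:
Byte[0]=F0: 4-byte lead, need 3 cont bytes. acc=0x0
Byte[1]=90: continuation. acc=(acc<<6)|0x10=0x10
Byte[2]=87: continuation. acc=(acc<<6)|0x07=0x407
Byte[3]=AC: continuation. acc=(acc<<6)|0x2C=0x101EC
Completed: cp=U+101EC (starts at byte 0)
Byte[4]=BA: INVALID lead byte (not 0xxx/110x/1110/11110)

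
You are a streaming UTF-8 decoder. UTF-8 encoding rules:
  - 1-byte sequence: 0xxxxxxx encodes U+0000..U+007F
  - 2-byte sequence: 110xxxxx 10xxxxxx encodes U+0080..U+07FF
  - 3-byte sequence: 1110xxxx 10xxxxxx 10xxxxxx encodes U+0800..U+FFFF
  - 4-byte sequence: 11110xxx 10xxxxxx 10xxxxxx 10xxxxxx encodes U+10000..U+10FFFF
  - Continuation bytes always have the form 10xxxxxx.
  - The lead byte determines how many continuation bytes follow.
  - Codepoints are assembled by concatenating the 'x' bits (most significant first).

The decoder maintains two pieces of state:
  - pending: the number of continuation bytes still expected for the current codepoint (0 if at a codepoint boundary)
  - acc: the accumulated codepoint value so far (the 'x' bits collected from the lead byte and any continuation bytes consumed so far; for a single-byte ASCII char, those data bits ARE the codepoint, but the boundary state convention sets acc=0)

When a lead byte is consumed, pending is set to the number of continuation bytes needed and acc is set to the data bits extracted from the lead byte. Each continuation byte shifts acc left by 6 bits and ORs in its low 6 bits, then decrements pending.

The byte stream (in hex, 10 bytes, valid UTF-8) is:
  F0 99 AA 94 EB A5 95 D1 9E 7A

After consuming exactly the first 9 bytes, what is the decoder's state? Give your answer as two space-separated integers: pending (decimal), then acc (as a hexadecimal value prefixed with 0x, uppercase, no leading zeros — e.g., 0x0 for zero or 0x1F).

Answer: 0 0x45E

Derivation:
Byte[0]=F0: 4-byte lead. pending=3, acc=0x0
Byte[1]=99: continuation. acc=(acc<<6)|0x19=0x19, pending=2
Byte[2]=AA: continuation. acc=(acc<<6)|0x2A=0x66A, pending=1
Byte[3]=94: continuation. acc=(acc<<6)|0x14=0x19A94, pending=0
Byte[4]=EB: 3-byte lead. pending=2, acc=0xB
Byte[5]=A5: continuation. acc=(acc<<6)|0x25=0x2E5, pending=1
Byte[6]=95: continuation. acc=(acc<<6)|0x15=0xB955, pending=0
Byte[7]=D1: 2-byte lead. pending=1, acc=0x11
Byte[8]=9E: continuation. acc=(acc<<6)|0x1E=0x45E, pending=0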